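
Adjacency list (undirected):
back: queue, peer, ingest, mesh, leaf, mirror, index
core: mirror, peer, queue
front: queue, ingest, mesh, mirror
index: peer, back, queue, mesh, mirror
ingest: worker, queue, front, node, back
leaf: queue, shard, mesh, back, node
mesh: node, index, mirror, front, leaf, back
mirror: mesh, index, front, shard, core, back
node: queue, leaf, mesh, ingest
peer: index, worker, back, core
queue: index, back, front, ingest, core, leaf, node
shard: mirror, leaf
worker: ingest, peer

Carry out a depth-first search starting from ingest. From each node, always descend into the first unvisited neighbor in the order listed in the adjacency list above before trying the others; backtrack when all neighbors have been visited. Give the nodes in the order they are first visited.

ingest worker peer index back queue front mesh node leaf shard mirror core

Visit ingest
ingest → worker
worker → peer
peer → index
index → back
back → queue
queue → front
front → mesh
mesh → node
node → leaf
leaf → shard
shard → mirror
mirror → core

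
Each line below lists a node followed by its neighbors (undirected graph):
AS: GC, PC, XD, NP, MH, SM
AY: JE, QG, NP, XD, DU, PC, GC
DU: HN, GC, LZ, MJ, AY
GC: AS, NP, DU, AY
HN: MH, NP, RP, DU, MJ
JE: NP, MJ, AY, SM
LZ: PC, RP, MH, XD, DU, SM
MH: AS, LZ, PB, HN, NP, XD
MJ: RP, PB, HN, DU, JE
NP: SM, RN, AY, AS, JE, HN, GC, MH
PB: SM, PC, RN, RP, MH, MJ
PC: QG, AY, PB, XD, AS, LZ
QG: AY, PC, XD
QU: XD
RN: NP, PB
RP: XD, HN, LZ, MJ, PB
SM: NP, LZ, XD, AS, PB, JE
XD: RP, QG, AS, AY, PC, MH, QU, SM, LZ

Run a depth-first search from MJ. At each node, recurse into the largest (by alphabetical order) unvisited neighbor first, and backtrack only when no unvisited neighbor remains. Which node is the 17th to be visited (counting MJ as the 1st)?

Visit MJ
MJ → RP
RP → XD
XD → SM
SM → PB
PB → RN
RN → NP
NP → MH
MH → LZ
LZ → PC
PC → QG
QG → AY
AY → JE
AY → GC
GC → DU
DU → HN
GC → AS
XD → QU

Visit order: MJ, RP, XD, SM, PB, RN, NP, MH, LZ, PC, QG, AY, JE, GC, DU, HN, AS, QU

AS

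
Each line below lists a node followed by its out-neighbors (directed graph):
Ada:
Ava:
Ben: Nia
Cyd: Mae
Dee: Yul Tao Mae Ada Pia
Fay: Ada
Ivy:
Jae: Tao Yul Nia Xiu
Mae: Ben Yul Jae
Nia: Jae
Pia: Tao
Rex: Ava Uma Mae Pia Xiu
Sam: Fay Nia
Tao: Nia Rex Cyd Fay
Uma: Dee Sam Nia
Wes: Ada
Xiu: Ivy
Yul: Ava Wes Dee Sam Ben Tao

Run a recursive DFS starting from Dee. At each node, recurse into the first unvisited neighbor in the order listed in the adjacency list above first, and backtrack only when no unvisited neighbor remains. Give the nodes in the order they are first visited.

Visit Dee
Dee → Yul
Yul → Ava
Yul → Wes
Wes → Ada
Yul → Sam
Sam → Fay
Sam → Nia
Nia → Jae
Jae → Tao
Tao → Rex
Rex → Uma
Rex → Mae
Mae → Ben
Rex → Pia
Rex → Xiu
Xiu → Ivy
Tao → Cyd

Dee, Yul, Ava, Wes, Ada, Sam, Fay, Nia, Jae, Tao, Rex, Uma, Mae, Ben, Pia, Xiu, Ivy, Cyd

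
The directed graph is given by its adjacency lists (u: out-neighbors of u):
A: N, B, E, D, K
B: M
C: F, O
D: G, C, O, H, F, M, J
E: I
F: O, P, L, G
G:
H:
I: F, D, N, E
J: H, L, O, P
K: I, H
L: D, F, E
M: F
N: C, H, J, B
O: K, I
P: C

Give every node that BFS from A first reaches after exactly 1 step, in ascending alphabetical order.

B, D, E, K, N

Level 0: A
Level 1: B, D, E, K, N
Level 2: C, F, G, H, I, J, M, O
Level 3: L, P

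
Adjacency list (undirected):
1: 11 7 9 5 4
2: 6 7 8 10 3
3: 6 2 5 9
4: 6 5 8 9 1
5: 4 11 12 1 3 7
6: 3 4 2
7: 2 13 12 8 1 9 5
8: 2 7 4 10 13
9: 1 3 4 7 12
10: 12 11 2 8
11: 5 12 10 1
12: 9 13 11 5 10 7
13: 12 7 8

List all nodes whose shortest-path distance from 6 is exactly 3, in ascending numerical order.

11, 12, 13

Level 0: 6
Level 1: 2, 3, 4
Level 2: 1, 5, 7, 8, 9, 10
Level 3: 11, 12, 13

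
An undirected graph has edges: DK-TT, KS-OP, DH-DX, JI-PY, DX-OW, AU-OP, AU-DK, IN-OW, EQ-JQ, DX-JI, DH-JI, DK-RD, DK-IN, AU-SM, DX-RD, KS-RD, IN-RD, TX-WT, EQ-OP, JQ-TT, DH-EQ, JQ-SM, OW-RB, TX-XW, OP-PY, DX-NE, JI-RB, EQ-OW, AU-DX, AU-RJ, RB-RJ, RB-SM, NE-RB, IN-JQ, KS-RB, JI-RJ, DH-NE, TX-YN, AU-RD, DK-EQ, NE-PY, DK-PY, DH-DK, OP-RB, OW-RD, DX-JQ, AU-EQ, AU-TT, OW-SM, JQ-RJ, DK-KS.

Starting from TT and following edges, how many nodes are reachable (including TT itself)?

BFS from TT visits: TT, JQ, DK, AU, SM, RJ, IN, EQ, DX, RD, PY, KS, DH, OP, RB, OW, JI, NE
Reachable nodes: 18 of 22 total.

18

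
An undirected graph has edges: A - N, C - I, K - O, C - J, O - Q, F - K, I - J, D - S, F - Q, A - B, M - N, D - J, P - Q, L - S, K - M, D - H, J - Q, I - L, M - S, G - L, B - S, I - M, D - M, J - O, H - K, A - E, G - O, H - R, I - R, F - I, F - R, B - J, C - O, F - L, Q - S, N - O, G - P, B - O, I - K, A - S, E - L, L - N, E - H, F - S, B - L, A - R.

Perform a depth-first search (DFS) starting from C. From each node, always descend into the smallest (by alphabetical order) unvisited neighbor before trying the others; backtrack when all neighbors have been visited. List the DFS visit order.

C, I, F, K, H, D, J, B, A, E, L, G, O, N, M, S, Q, P, R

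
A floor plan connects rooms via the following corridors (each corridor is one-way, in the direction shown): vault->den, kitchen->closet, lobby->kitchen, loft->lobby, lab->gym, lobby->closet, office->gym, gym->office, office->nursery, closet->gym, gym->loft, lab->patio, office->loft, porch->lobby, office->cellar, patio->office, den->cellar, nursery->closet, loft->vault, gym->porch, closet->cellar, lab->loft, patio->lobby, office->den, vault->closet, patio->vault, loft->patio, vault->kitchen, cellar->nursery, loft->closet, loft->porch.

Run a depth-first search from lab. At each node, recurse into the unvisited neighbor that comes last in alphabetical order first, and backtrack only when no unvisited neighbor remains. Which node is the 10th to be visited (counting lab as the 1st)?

Visit lab
lab → patio
patio → vault
vault → kitchen
kitchen → closet
closet → gym
gym → porch
porch → lobby
gym → office
office → nursery
office → loft
office → den
den → cellar

Visit order: lab, patio, vault, kitchen, closet, gym, porch, lobby, office, nursery, loft, den, cellar

nursery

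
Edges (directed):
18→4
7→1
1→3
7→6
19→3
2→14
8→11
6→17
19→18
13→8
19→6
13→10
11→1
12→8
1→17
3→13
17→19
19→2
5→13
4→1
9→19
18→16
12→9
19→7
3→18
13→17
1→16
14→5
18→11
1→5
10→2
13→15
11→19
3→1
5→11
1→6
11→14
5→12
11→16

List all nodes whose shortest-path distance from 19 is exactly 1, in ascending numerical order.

Level 0: 19
Level 1: 2, 3, 6, 7, 18
Level 2: 1, 4, 11, 13, 14, 16, 17
Level 3: 5, 8, 10, 15
Level 4: 12
Level 5: 9

2, 3, 6, 7, 18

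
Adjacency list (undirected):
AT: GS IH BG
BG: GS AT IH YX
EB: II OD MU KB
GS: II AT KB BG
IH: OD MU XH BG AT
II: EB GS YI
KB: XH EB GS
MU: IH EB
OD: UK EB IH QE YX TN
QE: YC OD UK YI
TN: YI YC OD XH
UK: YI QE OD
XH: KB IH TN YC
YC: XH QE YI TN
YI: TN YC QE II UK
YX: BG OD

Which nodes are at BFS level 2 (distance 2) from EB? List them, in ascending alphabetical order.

Level 0: EB
Level 1: II, KB, MU, OD
Level 2: GS, IH, QE, TN, UK, XH, YI, YX
Level 3: AT, BG, YC

GS, IH, QE, TN, UK, XH, YI, YX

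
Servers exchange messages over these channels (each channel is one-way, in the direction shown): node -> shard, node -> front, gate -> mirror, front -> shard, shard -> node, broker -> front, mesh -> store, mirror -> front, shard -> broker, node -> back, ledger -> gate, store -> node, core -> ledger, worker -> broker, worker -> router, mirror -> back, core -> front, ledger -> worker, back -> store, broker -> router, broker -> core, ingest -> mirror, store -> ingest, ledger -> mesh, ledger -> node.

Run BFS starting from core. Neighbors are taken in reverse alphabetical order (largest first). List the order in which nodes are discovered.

Visit core; enqueue ledger, front → queue [ledger, front]
Visit ledger; enqueue worker, node, mesh, gate → queue [front, worker, node, mesh, gate]
Visit front; enqueue shard → queue [worker, node, mesh, gate, shard]
Visit worker; enqueue router, broker → queue [node, mesh, gate, shard, router, broker]
Visit node; enqueue back → queue [mesh, gate, shard, router, broker, back]
Visit mesh; enqueue store → queue [gate, shard, router, broker, back, store]
Visit gate; enqueue mirror → queue [shard, router, broker, back, store, mirror]
Visit shard → queue [router, broker, back, store, mirror]
Visit router → queue [broker, back, store, mirror]
Visit broker → queue [back, store, mirror]
Visit back → queue [store, mirror]
Visit store; enqueue ingest → queue [mirror, ingest]
Visit mirror → queue [ingest]
Visit ingest → queue []

core, ledger, front, worker, node, mesh, gate, shard, router, broker, back, store, mirror, ingest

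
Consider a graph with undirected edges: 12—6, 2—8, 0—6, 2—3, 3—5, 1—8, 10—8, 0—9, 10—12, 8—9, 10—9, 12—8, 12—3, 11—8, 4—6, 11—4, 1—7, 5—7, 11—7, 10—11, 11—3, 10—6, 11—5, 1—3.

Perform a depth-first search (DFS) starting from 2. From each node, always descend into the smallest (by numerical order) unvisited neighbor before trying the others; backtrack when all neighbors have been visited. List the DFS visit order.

2 -> 3 -> 1 -> 7 -> 5 -> 11 -> 4 -> 6 -> 0 -> 9 -> 8 -> 10 -> 12

Visit 2
2 → 3
3 → 1
1 → 7
7 → 5
5 → 11
11 → 4
4 → 6
6 → 0
0 → 9
9 → 8
8 → 10
10 → 12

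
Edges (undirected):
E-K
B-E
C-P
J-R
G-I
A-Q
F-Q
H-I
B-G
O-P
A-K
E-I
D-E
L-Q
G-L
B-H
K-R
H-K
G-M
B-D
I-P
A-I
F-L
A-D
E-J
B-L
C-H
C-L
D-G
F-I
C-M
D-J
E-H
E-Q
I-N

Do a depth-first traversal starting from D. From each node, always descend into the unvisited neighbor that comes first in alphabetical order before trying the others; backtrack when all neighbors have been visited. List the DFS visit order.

Visit D
D → A
A → I
I → E
E → B
B → G
G → L
L → C
C → H
H → K
K → R
R → J
C → M
C → P
P → O
L → F
F → Q
I → N

D, A, I, E, B, G, L, C, H, K, R, J, M, P, O, F, Q, N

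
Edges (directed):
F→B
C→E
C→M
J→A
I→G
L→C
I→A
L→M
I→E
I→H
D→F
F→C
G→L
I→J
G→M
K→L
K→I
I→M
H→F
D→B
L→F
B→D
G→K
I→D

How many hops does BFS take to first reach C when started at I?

Level 0: I
Level 1: A, D, E, G, H, J, M
Level 2: B, F, K, L
Level 3: C
C first appears at level 3.

3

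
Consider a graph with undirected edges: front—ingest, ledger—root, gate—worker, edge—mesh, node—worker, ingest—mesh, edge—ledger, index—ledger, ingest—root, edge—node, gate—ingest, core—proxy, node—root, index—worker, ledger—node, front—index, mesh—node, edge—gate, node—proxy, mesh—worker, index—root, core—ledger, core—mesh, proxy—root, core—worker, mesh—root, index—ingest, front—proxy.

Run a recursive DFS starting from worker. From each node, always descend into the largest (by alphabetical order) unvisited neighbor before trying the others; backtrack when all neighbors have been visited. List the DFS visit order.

worker node root proxy front ingest mesh edge ledger index core gate

Visit worker
worker → node
node → root
root → proxy
proxy → front
front → ingest
ingest → mesh
mesh → edge
edge → ledger
ledger → index
ledger → core
edge → gate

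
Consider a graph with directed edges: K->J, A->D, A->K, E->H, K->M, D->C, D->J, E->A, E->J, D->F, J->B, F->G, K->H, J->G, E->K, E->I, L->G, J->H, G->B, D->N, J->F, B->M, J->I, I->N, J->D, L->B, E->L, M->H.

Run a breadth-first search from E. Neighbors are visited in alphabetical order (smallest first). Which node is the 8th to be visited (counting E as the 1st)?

D

Visit E; enqueue A, H, I, J, K, L → queue [A, H, I, J, K, L]
Visit A; enqueue D → queue [H, I, J, K, L, D]
Visit H → queue [I, J, K, L, D]
Visit I; enqueue N → queue [J, K, L, D, N]
Visit J; enqueue B, F, G → queue [K, L, D, N, B, F, G]
Visit K; enqueue M → queue [L, D, N, B, F, G, M]
Visit L → queue [D, N, B, F, G, M]
Visit D; enqueue C → queue [N, B, F, G, M, C]
Visit N → queue [B, F, G, M, C]
Visit B → queue [F, G, M, C]
Visit F → queue [G, M, C]
Visit G → queue [M, C]
Visit M → queue [C]
Visit C → queue []

Visit order: E, A, H, I, J, K, L, D, N, B, F, G, M, C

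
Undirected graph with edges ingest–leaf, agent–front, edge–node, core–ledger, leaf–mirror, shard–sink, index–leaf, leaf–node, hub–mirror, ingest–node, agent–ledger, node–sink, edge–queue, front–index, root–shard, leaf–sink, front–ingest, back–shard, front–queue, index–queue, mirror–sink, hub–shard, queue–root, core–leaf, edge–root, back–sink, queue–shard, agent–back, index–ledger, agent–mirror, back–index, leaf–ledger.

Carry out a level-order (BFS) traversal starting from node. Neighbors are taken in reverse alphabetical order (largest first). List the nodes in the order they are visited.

node → sink → leaf → ingest → edge → shard → mirror → back → ledger → index → core → front → root → queue → hub → agent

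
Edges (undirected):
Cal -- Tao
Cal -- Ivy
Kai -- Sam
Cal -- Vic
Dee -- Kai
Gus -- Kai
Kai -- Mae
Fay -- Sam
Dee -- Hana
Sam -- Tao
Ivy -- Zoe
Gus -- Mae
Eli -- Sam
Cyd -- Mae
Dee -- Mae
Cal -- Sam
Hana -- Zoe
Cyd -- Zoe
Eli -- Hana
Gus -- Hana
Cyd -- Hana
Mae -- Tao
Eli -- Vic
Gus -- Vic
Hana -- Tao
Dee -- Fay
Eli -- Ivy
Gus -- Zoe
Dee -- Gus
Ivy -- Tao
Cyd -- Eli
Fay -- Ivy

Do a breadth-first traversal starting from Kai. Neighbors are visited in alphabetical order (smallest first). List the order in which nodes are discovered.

Visit Kai; enqueue Dee, Gus, Mae, Sam → queue [Dee, Gus, Mae, Sam]
Visit Dee; enqueue Fay, Hana → queue [Gus, Mae, Sam, Fay, Hana]
Visit Gus; enqueue Vic, Zoe → queue [Mae, Sam, Fay, Hana, Vic, Zoe]
Visit Mae; enqueue Cyd, Tao → queue [Sam, Fay, Hana, Vic, Zoe, Cyd, Tao]
Visit Sam; enqueue Cal, Eli → queue [Fay, Hana, Vic, Zoe, Cyd, Tao, Cal, Eli]
Visit Fay; enqueue Ivy → queue [Hana, Vic, Zoe, Cyd, Tao, Cal, Eli, Ivy]
Visit Hana → queue [Vic, Zoe, Cyd, Tao, Cal, Eli, Ivy]
Visit Vic → queue [Zoe, Cyd, Tao, Cal, Eli, Ivy]
Visit Zoe → queue [Cyd, Tao, Cal, Eli, Ivy]
Visit Cyd → queue [Tao, Cal, Eli, Ivy]
Visit Tao → queue [Cal, Eli, Ivy]
Visit Cal → queue [Eli, Ivy]
Visit Eli → queue [Ivy]
Visit Ivy → queue []

Kai Dee Gus Mae Sam Fay Hana Vic Zoe Cyd Tao Cal Eli Ivy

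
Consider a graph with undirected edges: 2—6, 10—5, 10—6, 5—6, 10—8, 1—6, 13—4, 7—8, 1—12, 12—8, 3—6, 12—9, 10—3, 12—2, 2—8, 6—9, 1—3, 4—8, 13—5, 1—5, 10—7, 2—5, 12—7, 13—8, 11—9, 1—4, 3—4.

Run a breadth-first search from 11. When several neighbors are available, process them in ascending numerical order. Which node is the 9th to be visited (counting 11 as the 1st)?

10

Visit 11; enqueue 9 → queue [9]
Visit 9; enqueue 6, 12 → queue [6, 12]
Visit 6; enqueue 1, 2, 3, 5, 10 → queue [12, 1, 2, 3, 5, 10]
Visit 12; enqueue 7, 8 → queue [1, 2, 3, 5, 10, 7, 8]
Visit 1; enqueue 4 → queue [2, 3, 5, 10, 7, 8, 4]
Visit 2 → queue [3, 5, 10, 7, 8, 4]
Visit 3 → queue [5, 10, 7, 8, 4]
Visit 5; enqueue 13 → queue [10, 7, 8, 4, 13]
Visit 10 → queue [7, 8, 4, 13]
Visit 7 → queue [8, 4, 13]
Visit 8 → queue [4, 13]
Visit 4 → queue [13]
Visit 13 → queue []

Visit order: 11, 9, 6, 12, 1, 2, 3, 5, 10, 7, 8, 4, 13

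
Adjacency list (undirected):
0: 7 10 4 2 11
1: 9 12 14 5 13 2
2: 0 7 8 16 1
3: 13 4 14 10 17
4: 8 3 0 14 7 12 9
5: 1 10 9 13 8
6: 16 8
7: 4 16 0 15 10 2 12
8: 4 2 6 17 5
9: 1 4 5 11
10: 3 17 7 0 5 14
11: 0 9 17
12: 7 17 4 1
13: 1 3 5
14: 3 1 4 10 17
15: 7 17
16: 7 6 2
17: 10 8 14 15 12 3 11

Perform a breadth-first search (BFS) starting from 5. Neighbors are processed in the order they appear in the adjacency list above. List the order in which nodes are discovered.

5, 1, 10, 9, 13, 8, 12, 14, 2, 3, 17, 7, 0, 4, 11, 6, 16, 15

Visit 5; enqueue 1, 10, 9, 13, 8 → queue [1, 10, 9, 13, 8]
Visit 1; enqueue 12, 14, 2 → queue [10, 9, 13, 8, 12, 14, 2]
Visit 10; enqueue 3, 17, 7, 0 → queue [9, 13, 8, 12, 14, 2, 3, 17, 7, 0]
Visit 9; enqueue 4, 11 → queue [13, 8, 12, 14, 2, 3, 17, 7, 0, 4, 11]
Visit 13 → queue [8, 12, 14, 2, 3, 17, 7, 0, 4, 11]
Visit 8; enqueue 6 → queue [12, 14, 2, 3, 17, 7, 0, 4, 11, 6]
Visit 12 → queue [14, 2, 3, 17, 7, 0, 4, 11, 6]
Visit 14 → queue [2, 3, 17, 7, 0, 4, 11, 6]
Visit 2; enqueue 16 → queue [3, 17, 7, 0, 4, 11, 6, 16]
Visit 3 → queue [17, 7, 0, 4, 11, 6, 16]
Visit 17; enqueue 15 → queue [7, 0, 4, 11, 6, 16, 15]
Visit 7 → queue [0, 4, 11, 6, 16, 15]
Visit 0 → queue [4, 11, 6, 16, 15]
Visit 4 → queue [11, 6, 16, 15]
Visit 11 → queue [6, 16, 15]
Visit 6 → queue [16, 15]
Visit 16 → queue [15]
Visit 15 → queue []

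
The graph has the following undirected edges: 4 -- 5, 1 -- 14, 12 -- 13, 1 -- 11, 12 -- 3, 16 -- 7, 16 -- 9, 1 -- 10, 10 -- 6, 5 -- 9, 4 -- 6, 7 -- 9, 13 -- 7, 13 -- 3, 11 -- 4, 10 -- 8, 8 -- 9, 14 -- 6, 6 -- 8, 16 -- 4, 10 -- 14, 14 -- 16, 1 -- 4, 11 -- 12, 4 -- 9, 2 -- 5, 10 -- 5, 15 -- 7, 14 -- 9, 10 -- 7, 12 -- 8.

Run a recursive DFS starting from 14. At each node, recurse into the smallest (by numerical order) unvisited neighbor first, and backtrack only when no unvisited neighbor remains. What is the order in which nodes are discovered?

Visit 14
14 → 1
1 → 4
4 → 5
5 → 2
5 → 9
9 → 7
7 → 10
10 → 6
6 → 8
8 → 12
12 → 3
3 → 13
12 → 11
7 → 15
7 → 16

14 -> 1 -> 4 -> 5 -> 2 -> 9 -> 7 -> 10 -> 6 -> 8 -> 12 -> 3 -> 13 -> 11 -> 15 -> 16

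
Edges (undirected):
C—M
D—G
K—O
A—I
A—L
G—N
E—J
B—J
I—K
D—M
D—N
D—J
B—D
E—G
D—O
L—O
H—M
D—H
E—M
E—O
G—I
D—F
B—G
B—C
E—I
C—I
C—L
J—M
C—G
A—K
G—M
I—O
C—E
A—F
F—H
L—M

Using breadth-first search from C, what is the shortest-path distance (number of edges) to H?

Level 0: C
Level 1: B, E, G, I, L, M
Level 2: A, D, H, J, K, N, O
Level 3: F
H first appears at level 2.

2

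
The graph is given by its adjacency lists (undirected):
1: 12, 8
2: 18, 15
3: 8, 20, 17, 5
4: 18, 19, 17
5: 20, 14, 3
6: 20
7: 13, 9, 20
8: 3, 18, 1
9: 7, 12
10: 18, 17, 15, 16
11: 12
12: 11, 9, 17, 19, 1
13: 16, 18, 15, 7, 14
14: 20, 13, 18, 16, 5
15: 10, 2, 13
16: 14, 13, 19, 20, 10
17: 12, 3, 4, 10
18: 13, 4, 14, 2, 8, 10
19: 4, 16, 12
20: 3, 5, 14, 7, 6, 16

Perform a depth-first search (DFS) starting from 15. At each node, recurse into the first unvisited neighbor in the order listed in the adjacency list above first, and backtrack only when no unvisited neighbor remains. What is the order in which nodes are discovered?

Visit 15
15 → 10
10 → 18
18 → 13
13 → 16
16 → 14
14 → 20
20 → 3
3 → 8
8 → 1
1 → 12
12 → 11
12 → 9
9 → 7
12 → 17
17 → 4
4 → 19
3 → 5
20 → 6
18 → 2

15 → 10 → 18 → 13 → 16 → 14 → 20 → 3 → 8 → 1 → 12 → 11 → 9 → 7 → 17 → 4 → 19 → 5 → 6 → 2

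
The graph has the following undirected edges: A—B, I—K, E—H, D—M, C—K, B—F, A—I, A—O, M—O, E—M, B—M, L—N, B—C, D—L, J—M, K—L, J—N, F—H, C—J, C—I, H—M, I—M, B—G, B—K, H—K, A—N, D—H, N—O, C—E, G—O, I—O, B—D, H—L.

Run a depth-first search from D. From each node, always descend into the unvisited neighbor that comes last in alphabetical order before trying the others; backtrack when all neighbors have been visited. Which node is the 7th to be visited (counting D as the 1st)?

I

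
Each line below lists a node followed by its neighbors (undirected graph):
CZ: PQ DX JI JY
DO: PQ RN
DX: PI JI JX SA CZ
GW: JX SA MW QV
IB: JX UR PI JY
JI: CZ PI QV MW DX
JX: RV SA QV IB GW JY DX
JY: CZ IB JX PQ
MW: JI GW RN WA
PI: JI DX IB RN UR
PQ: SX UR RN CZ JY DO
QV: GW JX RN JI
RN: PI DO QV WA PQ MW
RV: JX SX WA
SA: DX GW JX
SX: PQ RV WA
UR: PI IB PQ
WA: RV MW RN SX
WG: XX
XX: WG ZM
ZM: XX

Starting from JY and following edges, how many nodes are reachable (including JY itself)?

BFS from JY visits: JY, CZ, IB, JX, PQ, DX, JI, UR, PI, RV, SA, QV, GW, SX, RN, DO, MW, WA
Reachable nodes: 18 of 21 total.

18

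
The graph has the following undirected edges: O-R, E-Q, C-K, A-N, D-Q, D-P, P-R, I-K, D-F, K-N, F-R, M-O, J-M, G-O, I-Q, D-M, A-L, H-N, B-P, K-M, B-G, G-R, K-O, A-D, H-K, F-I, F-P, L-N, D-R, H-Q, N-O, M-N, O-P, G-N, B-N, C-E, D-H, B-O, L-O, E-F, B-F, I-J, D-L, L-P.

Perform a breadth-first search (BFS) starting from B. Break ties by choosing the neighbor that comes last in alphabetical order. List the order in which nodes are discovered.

B → P → O → N → G → F → R → L → D → M → K → H → A → I → E → Q → J → C

Visit B; enqueue P, O, N, G, F → queue [P, O, N, G, F]
Visit P; enqueue R, L, D → queue [O, N, G, F, R, L, D]
Visit O; enqueue M, K → queue [N, G, F, R, L, D, M, K]
Visit N; enqueue H, A → queue [G, F, R, L, D, M, K, H, A]
Visit G → queue [F, R, L, D, M, K, H, A]
Visit F; enqueue I, E → queue [R, L, D, M, K, H, A, I, E]
Visit R → queue [L, D, M, K, H, A, I, E]
Visit L → queue [D, M, K, H, A, I, E]
Visit D; enqueue Q → queue [M, K, H, A, I, E, Q]
Visit M; enqueue J → queue [K, H, A, I, E, Q, J]
Visit K; enqueue C → queue [H, A, I, E, Q, J, C]
Visit H → queue [A, I, E, Q, J, C]
Visit A → queue [I, E, Q, J, C]
Visit I → queue [E, Q, J, C]
Visit E → queue [Q, J, C]
Visit Q → queue [J, C]
Visit J → queue [C]
Visit C → queue []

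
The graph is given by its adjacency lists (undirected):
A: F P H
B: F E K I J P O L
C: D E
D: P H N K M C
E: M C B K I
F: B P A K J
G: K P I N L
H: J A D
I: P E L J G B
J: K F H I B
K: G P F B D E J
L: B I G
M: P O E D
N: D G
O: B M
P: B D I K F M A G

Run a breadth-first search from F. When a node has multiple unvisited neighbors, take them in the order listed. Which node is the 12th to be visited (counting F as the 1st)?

Visit F; enqueue B, P, A, K, J → queue [B, P, A, K, J]
Visit B; enqueue E, I, O, L → queue [P, A, K, J, E, I, O, L]
Visit P; enqueue D, M, G → queue [A, K, J, E, I, O, L, D, M, G]
Visit A; enqueue H → queue [K, J, E, I, O, L, D, M, G, H]
Visit K → queue [J, E, I, O, L, D, M, G, H]
Visit J → queue [E, I, O, L, D, M, G, H]
Visit E; enqueue C → queue [I, O, L, D, M, G, H, C]
Visit I → queue [O, L, D, M, G, H, C]
Visit O → queue [L, D, M, G, H, C]
Visit L → queue [D, M, G, H, C]
Visit D; enqueue N → queue [M, G, H, C, N]
Visit M → queue [G, H, C, N]
Visit G → queue [H, C, N]
Visit H → queue [C, N]
Visit C → queue [N]
Visit N → queue []

Visit order: F, B, P, A, K, J, E, I, O, L, D, M, G, H, C, N

M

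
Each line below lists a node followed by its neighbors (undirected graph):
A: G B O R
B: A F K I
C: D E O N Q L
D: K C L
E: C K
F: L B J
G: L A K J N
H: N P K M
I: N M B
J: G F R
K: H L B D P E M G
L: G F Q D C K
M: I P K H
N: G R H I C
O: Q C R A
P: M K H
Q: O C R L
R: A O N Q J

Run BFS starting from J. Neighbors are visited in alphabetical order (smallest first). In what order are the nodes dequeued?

J → F → G → R → B → L → A → K → N → O → Q → I → C → D → E → H → M → P

Visit J; enqueue F, G, R → queue [F, G, R]
Visit F; enqueue B, L → queue [G, R, B, L]
Visit G; enqueue A, K, N → queue [R, B, L, A, K, N]
Visit R; enqueue O, Q → queue [B, L, A, K, N, O, Q]
Visit B; enqueue I → queue [L, A, K, N, O, Q, I]
Visit L; enqueue C, D → queue [A, K, N, O, Q, I, C, D]
Visit A → queue [K, N, O, Q, I, C, D]
Visit K; enqueue E, H, M, P → queue [N, O, Q, I, C, D, E, H, M, P]
Visit N → queue [O, Q, I, C, D, E, H, M, P]
Visit O → queue [Q, I, C, D, E, H, M, P]
Visit Q → queue [I, C, D, E, H, M, P]
Visit I → queue [C, D, E, H, M, P]
Visit C → queue [D, E, H, M, P]
Visit D → queue [E, H, M, P]
Visit E → queue [H, M, P]
Visit H → queue [M, P]
Visit M → queue [P]
Visit P → queue []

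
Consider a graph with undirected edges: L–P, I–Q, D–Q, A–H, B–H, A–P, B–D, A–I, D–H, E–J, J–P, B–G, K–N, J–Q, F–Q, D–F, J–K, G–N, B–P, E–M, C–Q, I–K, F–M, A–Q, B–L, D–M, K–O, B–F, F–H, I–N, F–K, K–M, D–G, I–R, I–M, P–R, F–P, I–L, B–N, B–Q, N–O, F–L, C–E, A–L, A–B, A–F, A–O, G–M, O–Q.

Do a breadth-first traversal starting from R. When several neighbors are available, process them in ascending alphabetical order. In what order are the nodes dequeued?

Visit R; enqueue I, P → queue [I, P]
Visit I; enqueue A, K, L, M, N, Q → queue [P, A, K, L, M, N, Q]
Visit P; enqueue B, F, J → queue [A, K, L, M, N, Q, B, F, J]
Visit A; enqueue H, O → queue [K, L, M, N, Q, B, F, J, H, O]
Visit K → queue [L, M, N, Q, B, F, J, H, O]
Visit L → queue [M, N, Q, B, F, J, H, O]
Visit M; enqueue D, E, G → queue [N, Q, B, F, J, H, O, D, E, G]
Visit N → queue [Q, B, F, J, H, O, D, E, G]
Visit Q; enqueue C → queue [B, F, J, H, O, D, E, G, C]
Visit B → queue [F, J, H, O, D, E, G, C]
Visit F → queue [J, H, O, D, E, G, C]
Visit J → queue [H, O, D, E, G, C]
Visit H → queue [O, D, E, G, C]
Visit O → queue [D, E, G, C]
Visit D → queue [E, G, C]
Visit E → queue [G, C]
Visit G → queue [C]
Visit C → queue []

R, I, P, A, K, L, M, N, Q, B, F, J, H, O, D, E, G, C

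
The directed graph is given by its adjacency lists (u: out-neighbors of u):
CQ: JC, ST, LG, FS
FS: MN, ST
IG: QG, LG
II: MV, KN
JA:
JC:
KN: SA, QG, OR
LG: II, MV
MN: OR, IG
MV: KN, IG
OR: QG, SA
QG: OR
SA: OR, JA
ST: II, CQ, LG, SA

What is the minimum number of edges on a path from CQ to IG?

3

Level 0: CQ
Level 1: FS, JC, LG, ST
Level 2: II, MN, MV, SA
Level 3: IG, JA, KN, OR
Level 4: QG
IG first appears at level 3.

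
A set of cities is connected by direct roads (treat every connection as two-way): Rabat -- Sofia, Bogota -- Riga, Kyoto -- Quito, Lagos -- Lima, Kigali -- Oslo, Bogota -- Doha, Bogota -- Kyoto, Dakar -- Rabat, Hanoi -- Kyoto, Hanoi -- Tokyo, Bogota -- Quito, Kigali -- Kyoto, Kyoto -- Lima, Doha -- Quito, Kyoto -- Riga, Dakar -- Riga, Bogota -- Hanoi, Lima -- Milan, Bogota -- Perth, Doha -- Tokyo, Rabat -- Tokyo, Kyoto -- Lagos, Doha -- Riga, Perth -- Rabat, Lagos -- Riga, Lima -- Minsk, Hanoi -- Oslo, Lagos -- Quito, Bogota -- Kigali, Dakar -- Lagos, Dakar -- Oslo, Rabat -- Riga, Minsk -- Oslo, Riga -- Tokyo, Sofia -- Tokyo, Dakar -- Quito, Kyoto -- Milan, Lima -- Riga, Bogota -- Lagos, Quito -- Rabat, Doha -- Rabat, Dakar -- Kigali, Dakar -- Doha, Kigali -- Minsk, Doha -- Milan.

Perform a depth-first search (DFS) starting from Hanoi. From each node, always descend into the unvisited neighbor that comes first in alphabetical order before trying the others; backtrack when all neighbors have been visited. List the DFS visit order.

Hanoi, Bogota, Doha, Dakar, Kigali, Kyoto, Lagos, Lima, Milan, Minsk, Oslo, Riga, Rabat, Perth, Quito, Sofia, Tokyo

Visit Hanoi
Hanoi → Bogota
Bogota → Doha
Doha → Dakar
Dakar → Kigali
Kigali → Kyoto
Kyoto → Lagos
Lagos → Lima
Lima → Milan
Lima → Minsk
Minsk → Oslo
Lima → Riga
Riga → Rabat
Rabat → Perth
Rabat → Quito
Rabat → Sofia
Sofia → Tokyo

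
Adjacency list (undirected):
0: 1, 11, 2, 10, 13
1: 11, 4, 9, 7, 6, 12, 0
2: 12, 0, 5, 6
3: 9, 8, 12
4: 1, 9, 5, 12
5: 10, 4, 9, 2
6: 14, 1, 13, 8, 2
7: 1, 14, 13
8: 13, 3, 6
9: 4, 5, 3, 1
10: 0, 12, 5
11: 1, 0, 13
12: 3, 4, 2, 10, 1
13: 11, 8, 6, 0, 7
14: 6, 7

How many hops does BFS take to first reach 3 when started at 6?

2

Level 0: 6
Level 1: 1, 2, 8, 13, 14
Level 2: 0, 3, 4, 5, 7, 9, 11, 12
Level 3: 10
3 first appears at level 2.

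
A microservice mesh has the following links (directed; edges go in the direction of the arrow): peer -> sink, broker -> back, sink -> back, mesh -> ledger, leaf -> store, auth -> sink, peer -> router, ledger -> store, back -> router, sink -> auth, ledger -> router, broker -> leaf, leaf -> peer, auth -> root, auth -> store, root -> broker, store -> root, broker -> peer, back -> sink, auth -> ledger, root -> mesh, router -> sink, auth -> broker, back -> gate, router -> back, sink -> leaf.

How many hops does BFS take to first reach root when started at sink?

2

Level 0: sink
Level 1: auth, back, leaf
Level 2: broker, gate, ledger, peer, root, router, store
Level 3: mesh
root first appears at level 2.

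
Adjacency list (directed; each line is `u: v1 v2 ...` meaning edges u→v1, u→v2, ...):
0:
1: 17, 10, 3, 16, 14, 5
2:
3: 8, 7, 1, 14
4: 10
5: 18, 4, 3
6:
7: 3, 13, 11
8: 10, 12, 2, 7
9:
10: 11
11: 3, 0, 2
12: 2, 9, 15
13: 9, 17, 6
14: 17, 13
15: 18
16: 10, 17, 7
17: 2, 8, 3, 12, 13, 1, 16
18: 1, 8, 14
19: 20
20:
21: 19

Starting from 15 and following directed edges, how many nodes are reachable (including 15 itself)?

BFS from 15 visits: 15, 18, 14, 8, 1, 17, 13, 12, 10, 7, 2, 16, 5, 3, 9, 6, 11, 4, 0
Reachable nodes: 19 of 22 total.

19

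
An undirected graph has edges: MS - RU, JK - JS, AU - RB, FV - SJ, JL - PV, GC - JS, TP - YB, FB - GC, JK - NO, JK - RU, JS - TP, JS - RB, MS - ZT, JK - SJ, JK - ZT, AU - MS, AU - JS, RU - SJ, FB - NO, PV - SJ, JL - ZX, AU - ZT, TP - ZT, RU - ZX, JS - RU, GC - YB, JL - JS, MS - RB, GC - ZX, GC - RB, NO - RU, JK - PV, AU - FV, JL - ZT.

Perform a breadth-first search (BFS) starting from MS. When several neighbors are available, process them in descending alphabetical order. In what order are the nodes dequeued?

MS → ZT → RU → RB → AU → TP → JL → JK → ZX → SJ → NO → JS → GC → FV → YB → PV → FB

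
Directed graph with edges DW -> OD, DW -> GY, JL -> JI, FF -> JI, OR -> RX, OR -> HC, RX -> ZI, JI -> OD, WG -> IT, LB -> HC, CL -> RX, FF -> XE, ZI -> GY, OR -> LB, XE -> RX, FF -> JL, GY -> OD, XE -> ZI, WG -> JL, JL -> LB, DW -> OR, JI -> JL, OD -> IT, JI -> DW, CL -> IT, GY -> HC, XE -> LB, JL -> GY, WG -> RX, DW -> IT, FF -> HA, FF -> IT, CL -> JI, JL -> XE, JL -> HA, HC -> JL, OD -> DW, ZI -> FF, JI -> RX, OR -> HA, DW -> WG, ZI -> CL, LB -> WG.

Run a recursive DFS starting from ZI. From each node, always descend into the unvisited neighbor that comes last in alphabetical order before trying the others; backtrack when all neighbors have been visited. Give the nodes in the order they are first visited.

Visit ZI
ZI → GY
GY → OD
OD → IT
OD → DW
DW → WG
WG → RX
WG → JL
JL → XE
XE → LB
LB → HC
JL → JI
JL → HA
DW → OR
ZI → FF
ZI → CL

ZI → GY → OD → IT → DW → WG → RX → JL → XE → LB → HC → JI → HA → OR → FF → CL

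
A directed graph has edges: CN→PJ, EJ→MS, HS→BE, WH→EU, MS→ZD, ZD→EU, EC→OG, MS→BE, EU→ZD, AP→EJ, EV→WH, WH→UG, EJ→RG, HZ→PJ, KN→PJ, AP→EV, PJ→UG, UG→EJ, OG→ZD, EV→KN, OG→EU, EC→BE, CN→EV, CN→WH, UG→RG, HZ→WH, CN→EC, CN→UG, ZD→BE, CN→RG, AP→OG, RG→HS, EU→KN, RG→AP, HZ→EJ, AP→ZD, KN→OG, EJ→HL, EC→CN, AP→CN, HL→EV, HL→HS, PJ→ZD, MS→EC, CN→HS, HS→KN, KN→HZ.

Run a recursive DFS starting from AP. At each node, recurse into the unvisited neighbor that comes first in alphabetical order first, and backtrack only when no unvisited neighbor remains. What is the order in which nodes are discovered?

AP, CN, EC, BE, OG, EU, KN, HZ, EJ, HL, EV, WH, UG, RG, HS, MS, ZD, PJ

Visit AP
AP → CN
CN → EC
EC → BE
EC → OG
OG → EU
EU → KN
KN → HZ
HZ → EJ
EJ → HL
HL → EV
EV → WH
WH → UG
UG → RG
RG → HS
EJ → MS
MS → ZD
HZ → PJ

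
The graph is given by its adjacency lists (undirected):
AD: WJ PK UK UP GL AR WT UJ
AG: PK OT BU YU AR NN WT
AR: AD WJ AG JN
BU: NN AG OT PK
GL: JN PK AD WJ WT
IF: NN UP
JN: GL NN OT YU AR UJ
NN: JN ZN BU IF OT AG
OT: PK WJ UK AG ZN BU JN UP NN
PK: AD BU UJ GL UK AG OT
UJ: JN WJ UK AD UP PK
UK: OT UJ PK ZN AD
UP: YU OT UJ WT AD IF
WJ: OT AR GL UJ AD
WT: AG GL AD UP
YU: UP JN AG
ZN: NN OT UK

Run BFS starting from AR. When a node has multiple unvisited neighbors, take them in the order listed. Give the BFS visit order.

Visit AR; enqueue AD, WJ, AG, JN → queue [AD, WJ, AG, JN]
Visit AD; enqueue PK, UK, UP, GL, WT, UJ → queue [WJ, AG, JN, PK, UK, UP, GL, WT, UJ]
Visit WJ; enqueue OT → queue [AG, JN, PK, UK, UP, GL, WT, UJ, OT]
Visit AG; enqueue BU, YU, NN → queue [JN, PK, UK, UP, GL, WT, UJ, OT, BU, YU, NN]
Visit JN → queue [PK, UK, UP, GL, WT, UJ, OT, BU, YU, NN]
Visit PK → queue [UK, UP, GL, WT, UJ, OT, BU, YU, NN]
Visit UK; enqueue ZN → queue [UP, GL, WT, UJ, OT, BU, YU, NN, ZN]
Visit UP; enqueue IF → queue [GL, WT, UJ, OT, BU, YU, NN, ZN, IF]
Visit GL → queue [WT, UJ, OT, BU, YU, NN, ZN, IF]
Visit WT → queue [UJ, OT, BU, YU, NN, ZN, IF]
Visit UJ → queue [OT, BU, YU, NN, ZN, IF]
Visit OT → queue [BU, YU, NN, ZN, IF]
Visit BU → queue [YU, NN, ZN, IF]
Visit YU → queue [NN, ZN, IF]
Visit NN → queue [ZN, IF]
Visit ZN → queue [IF]
Visit IF → queue []

AR -> AD -> WJ -> AG -> JN -> PK -> UK -> UP -> GL -> WT -> UJ -> OT -> BU -> YU -> NN -> ZN -> IF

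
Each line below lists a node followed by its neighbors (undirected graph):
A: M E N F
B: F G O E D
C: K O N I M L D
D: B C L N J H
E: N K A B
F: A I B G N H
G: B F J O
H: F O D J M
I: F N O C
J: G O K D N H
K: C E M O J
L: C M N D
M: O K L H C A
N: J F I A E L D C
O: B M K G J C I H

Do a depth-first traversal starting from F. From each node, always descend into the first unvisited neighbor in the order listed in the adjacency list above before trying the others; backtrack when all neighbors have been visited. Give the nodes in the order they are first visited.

F A M O B G J K C N I E L D H

Visit F
F → A
A → M
M → O
O → B
B → G
G → J
J → K
K → C
C → N
N → I
N → E
N → L
L → D
D → H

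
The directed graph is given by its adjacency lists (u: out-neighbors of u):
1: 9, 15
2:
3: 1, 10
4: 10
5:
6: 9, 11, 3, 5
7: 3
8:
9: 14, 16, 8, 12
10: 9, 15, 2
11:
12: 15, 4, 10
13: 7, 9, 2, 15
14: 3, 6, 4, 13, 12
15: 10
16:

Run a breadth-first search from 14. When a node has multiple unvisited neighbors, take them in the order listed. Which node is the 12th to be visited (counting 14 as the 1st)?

Visit 14; enqueue 3, 6, 4, 13, 12 → queue [3, 6, 4, 13, 12]
Visit 3; enqueue 1, 10 → queue [6, 4, 13, 12, 1, 10]
Visit 6; enqueue 9, 11, 5 → queue [4, 13, 12, 1, 10, 9, 11, 5]
Visit 4 → queue [13, 12, 1, 10, 9, 11, 5]
Visit 13; enqueue 7, 2, 15 → queue [12, 1, 10, 9, 11, 5, 7, 2, 15]
Visit 12 → queue [1, 10, 9, 11, 5, 7, 2, 15]
Visit 1 → queue [10, 9, 11, 5, 7, 2, 15]
Visit 10 → queue [9, 11, 5, 7, 2, 15]
Visit 9; enqueue 16, 8 → queue [11, 5, 7, 2, 15, 16, 8]
Visit 11 → queue [5, 7, 2, 15, 16, 8]
Visit 5 → queue [7, 2, 15, 16, 8]
Visit 7 → queue [2, 15, 16, 8]
Visit 2 → queue [15, 16, 8]
Visit 15 → queue [16, 8]
Visit 16 → queue [8]
Visit 8 → queue []

Visit order: 14, 3, 6, 4, 13, 12, 1, 10, 9, 11, 5, 7, 2, 15, 16, 8

7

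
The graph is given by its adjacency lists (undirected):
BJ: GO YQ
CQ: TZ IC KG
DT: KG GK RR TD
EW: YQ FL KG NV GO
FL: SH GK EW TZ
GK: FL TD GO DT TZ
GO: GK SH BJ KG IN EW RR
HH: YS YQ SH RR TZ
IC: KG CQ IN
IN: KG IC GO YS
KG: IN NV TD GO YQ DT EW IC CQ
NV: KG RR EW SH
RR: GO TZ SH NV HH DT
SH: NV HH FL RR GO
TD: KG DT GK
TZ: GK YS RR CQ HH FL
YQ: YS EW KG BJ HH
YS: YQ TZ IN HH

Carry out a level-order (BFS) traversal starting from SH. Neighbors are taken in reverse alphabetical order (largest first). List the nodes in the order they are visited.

SH RR NV HH GO FL TZ DT KG EW YS YQ IN GK BJ CQ TD IC

Visit SH; enqueue RR, NV, HH, GO, FL → queue [RR, NV, HH, GO, FL]
Visit RR; enqueue TZ, DT → queue [NV, HH, GO, FL, TZ, DT]
Visit NV; enqueue KG, EW → queue [HH, GO, FL, TZ, DT, KG, EW]
Visit HH; enqueue YS, YQ → queue [GO, FL, TZ, DT, KG, EW, YS, YQ]
Visit GO; enqueue IN, GK, BJ → queue [FL, TZ, DT, KG, EW, YS, YQ, IN, GK, BJ]
Visit FL → queue [TZ, DT, KG, EW, YS, YQ, IN, GK, BJ]
Visit TZ; enqueue CQ → queue [DT, KG, EW, YS, YQ, IN, GK, BJ, CQ]
Visit DT; enqueue TD → queue [KG, EW, YS, YQ, IN, GK, BJ, CQ, TD]
Visit KG; enqueue IC → queue [EW, YS, YQ, IN, GK, BJ, CQ, TD, IC]
Visit EW → queue [YS, YQ, IN, GK, BJ, CQ, TD, IC]
Visit YS → queue [YQ, IN, GK, BJ, CQ, TD, IC]
Visit YQ → queue [IN, GK, BJ, CQ, TD, IC]
Visit IN → queue [GK, BJ, CQ, TD, IC]
Visit GK → queue [BJ, CQ, TD, IC]
Visit BJ → queue [CQ, TD, IC]
Visit CQ → queue [TD, IC]
Visit TD → queue [IC]
Visit IC → queue []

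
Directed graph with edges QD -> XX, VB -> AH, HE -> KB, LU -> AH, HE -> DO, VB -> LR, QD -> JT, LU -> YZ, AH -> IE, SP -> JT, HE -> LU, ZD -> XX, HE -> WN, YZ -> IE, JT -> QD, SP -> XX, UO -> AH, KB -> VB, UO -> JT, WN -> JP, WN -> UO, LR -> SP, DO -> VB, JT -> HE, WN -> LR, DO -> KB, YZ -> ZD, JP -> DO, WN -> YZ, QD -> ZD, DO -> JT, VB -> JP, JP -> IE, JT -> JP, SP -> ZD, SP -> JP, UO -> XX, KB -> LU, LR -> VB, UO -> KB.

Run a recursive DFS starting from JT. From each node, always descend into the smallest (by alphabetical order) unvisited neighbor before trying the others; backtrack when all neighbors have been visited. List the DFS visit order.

Visit JT
JT → HE
HE → DO
DO → KB
KB → LU
LU → AH
AH → IE
LU → YZ
YZ → ZD
ZD → XX
KB → VB
VB → JP
VB → LR
LR → SP
HE → WN
WN → UO
JT → QD

JT, HE, DO, KB, LU, AH, IE, YZ, ZD, XX, VB, JP, LR, SP, WN, UO, QD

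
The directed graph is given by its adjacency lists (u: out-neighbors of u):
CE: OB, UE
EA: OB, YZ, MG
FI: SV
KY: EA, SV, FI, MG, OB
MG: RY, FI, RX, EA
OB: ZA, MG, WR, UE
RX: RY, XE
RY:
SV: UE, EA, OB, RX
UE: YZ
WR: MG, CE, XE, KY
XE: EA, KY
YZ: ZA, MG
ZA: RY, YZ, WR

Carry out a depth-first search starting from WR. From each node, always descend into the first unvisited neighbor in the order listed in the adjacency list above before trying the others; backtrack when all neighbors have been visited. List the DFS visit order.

WR, MG, RY, FI, SV, UE, YZ, ZA, EA, OB, RX, XE, KY, CE

Visit WR
WR → MG
MG → RY
MG → FI
FI → SV
SV → UE
UE → YZ
YZ → ZA
SV → EA
EA → OB
SV → RX
RX → XE
XE → KY
WR → CE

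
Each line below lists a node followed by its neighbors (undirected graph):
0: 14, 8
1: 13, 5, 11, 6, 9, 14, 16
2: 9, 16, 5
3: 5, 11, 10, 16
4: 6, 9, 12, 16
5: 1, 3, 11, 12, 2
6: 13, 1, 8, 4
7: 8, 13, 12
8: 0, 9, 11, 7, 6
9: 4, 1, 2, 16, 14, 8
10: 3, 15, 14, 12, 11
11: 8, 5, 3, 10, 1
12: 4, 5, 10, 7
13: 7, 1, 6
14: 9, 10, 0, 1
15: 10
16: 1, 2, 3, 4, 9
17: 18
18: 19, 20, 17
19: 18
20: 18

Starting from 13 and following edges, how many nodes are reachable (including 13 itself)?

17

BFS from 13 visits: 13, 7, 1, 6, 8, 12, 5, 11, 9, 14, 16, 4, 0, 10, 3, 2, 15
Reachable nodes: 17 of 21 total.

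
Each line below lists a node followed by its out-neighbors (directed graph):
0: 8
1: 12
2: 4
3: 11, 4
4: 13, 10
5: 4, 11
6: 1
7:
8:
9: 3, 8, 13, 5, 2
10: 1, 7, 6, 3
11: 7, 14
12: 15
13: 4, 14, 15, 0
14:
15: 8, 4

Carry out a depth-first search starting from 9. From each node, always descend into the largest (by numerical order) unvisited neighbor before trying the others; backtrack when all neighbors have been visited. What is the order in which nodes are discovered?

Visit 9
9 → 13
13 → 15
15 → 8
15 → 4
4 → 10
10 → 7
10 → 6
6 → 1
1 → 12
10 → 3
3 → 11
11 → 14
13 → 0
9 → 5
9 → 2

9 13 15 8 4 10 7 6 1 12 3 11 14 0 5 2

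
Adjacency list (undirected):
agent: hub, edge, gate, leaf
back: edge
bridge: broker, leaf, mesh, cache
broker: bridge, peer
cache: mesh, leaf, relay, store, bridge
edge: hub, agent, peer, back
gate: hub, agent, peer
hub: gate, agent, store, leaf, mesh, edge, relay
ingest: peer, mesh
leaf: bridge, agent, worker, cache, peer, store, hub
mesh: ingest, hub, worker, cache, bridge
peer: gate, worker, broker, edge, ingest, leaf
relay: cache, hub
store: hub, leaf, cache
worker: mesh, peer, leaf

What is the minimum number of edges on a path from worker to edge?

Level 0: worker
Level 1: leaf, mesh, peer
Level 2: agent, bridge, broker, cache, edge, gate, hub, ingest, store
Level 3: back, relay
edge first appears at level 2.

2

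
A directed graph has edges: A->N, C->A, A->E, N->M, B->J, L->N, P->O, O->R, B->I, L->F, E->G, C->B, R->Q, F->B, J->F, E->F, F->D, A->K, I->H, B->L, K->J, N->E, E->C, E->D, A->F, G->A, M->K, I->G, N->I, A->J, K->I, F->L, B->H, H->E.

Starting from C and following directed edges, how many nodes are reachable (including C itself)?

BFS from C visits: C, B, A, L, J, I, H, N, K, F, E, G, M, D
Reachable nodes: 14 of 18 total.

14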